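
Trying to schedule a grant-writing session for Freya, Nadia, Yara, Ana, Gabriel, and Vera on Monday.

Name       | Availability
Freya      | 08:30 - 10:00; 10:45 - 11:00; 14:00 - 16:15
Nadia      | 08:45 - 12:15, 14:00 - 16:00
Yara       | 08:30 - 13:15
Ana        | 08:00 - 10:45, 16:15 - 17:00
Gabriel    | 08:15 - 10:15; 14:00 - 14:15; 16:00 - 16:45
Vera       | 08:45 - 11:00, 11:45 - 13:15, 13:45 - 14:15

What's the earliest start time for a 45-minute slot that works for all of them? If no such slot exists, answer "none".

Freya ∩ Nadia: 08:45-10:00, 10:45-11:00, 14:00-16:00.
Freya ∩ Nadia ∩ Yara: 08:45-10:00, 10:45-11:00.
Freya ∩ Nadia ∩ Yara ∩ Ana: 08:45-10:00.
Freya ∩ Nadia ∩ Yara ∩ Ana ∩ Gabriel: 08:45-10:00.
Freya ∩ Nadia ∩ Yara ∩ Ana ∩ Gabriel ∩ Vera: 08:45-10:00.
The first common window of at least 45 minutes is 08:45-10:00, so the earliest start is 08:45.

08:45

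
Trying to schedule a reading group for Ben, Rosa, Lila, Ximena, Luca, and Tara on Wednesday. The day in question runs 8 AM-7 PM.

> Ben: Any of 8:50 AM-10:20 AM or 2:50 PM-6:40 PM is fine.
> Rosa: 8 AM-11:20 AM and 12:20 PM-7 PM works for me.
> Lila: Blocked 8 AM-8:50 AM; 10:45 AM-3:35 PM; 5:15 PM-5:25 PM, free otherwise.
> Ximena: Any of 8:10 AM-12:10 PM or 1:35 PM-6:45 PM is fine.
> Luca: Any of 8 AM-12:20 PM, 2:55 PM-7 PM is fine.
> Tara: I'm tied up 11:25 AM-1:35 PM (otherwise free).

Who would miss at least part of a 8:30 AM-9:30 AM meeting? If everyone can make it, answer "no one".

Ben free: 08:50-10:20, 14:50-18:40.
Rosa free: 08:00-11:20, 12:20-19:00.
Lila free: 08:50-10:45, 15:35-17:15, 17:25-19:00 (invert busy blocks within the working day).
Ximena free: 08:10-12:10, 13:35-18:45.
Luca free: 08:00-12:20, 14:55-19:00.
Tara free: 08:00-11:25, 13:35-19:00 (invert busy blocks within the working day).
Ben: not fully free for 08:30-09:30. Rosa: free for 08:30-09:30. Lila: not fully free for 08:30-09:30. Ximena: free for 08:30-09:30. Luca: free for 08:30-09:30. Tara: free for 08:30-09:30.

Ben, Lila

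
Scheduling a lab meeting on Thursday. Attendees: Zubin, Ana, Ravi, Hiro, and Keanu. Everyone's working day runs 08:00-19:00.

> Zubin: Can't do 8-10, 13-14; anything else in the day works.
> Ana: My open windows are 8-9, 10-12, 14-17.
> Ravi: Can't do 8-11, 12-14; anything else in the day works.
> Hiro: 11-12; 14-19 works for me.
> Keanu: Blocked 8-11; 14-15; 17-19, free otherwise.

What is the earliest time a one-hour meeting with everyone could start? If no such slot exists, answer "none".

11:00

Zubin free: 10:00-13:00, 14:00-19:00 (invert busy blocks within the working day).
Ana free: 08:00-09:00, 10:00-12:00, 14:00-17:00.
Ravi free: 11:00-12:00, 14:00-19:00 (invert busy blocks within the working day).
Hiro free: 11:00-12:00, 14:00-19:00.
Keanu free: 11:00-14:00, 15:00-17:00 (invert busy blocks within the working day).
Zubin ∩ Ana: 10:00-12:00, 14:00-17:00.
Zubin ∩ Ana ∩ Ravi: 11:00-12:00, 14:00-17:00.
Zubin ∩ Ana ∩ Ravi ∩ Hiro: 11:00-12:00, 14:00-17:00.
Zubin ∩ Ana ∩ Ravi ∩ Hiro ∩ Keanu: 11:00-12:00, 15:00-17:00.
Those are the intersection windows.
The first common window of at least 60 minutes is 11:00-12:00, so the earliest start is 11:00.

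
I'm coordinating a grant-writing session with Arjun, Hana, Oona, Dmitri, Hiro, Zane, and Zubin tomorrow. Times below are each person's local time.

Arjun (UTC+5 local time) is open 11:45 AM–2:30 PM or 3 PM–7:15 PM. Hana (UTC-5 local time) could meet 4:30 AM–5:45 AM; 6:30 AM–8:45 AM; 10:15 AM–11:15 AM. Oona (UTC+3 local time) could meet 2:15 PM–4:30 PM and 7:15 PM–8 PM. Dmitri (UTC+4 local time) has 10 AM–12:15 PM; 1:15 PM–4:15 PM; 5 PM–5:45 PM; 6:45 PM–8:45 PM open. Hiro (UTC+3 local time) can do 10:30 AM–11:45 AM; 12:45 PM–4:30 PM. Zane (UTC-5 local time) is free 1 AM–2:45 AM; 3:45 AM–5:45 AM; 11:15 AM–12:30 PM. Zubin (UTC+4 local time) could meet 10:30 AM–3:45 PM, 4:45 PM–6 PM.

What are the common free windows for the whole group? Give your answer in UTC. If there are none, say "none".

Arjun in UTC: 06:45-09:30, 10:00-14:15 (subtract 5h to convert from UTC+5).
Hana in UTC: 09:30-10:45, 11:30-13:45, 15:15-16:15 (add 5h to convert from UTC-5).
Oona in UTC: 11:15-13:30, 16:15-17:00 (subtract 3h to convert from UTC+3).
Dmitri in UTC: 06:00-08:15, 09:15-12:15, 13:00-13:45, 14:45-16:45 (subtract 4h to convert from UTC+4).
Hiro in UTC: 07:30-08:45, 09:45-13:30 (subtract 3h to convert from UTC+3).
Zane in UTC: 06:00-07:45, 08:45-10:45, 16:15-17:30 (add 5h to convert from UTC-5).
Zubin in UTC: 06:30-11:45, 12:45-14:00 (subtract 4h to convert from UTC+4).
Arjun ∩ Hana: 10:00-10:45, 11:30-13:45.
Arjun ∩ Hana ∩ Oona: 11:30-13:30.
Arjun ∩ Hana ∩ Oona ∩ Dmitri: 11:30-12:15, 13:00-13:30.
Arjun ∩ Hana ∩ Oona ∩ Dmitri ∩ Hiro: 11:30-12:15, 13:00-13:30.
Arjun ∩ Hana ∩ Oona ∩ Dmitri ∩ Hiro ∩ Zane: ∅.
Arjun ∩ Hana ∩ Oona ∩ Dmitri ∩ Hiro ∩ Zane ∩ Zubin: ∅.
There is no time when everyone is free.

none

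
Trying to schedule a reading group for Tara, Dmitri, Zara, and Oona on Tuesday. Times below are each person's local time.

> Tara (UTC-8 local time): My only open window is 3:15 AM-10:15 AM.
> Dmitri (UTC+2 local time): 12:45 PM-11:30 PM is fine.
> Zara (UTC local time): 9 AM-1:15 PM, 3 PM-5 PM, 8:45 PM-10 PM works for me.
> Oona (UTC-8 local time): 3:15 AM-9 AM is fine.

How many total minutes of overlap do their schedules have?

240

Tara in UTC: 11:15-18:15 (add 8h to convert from UTC-8).
Dmitri in UTC: 10:45-21:30 (subtract 2h to convert from UTC+2).
Zara in UTC: 09:00-13:15, 15:00-17:00, 20:45-22:00.
Oona in UTC: 11:15-17:00 (add 8h to convert from UTC-8).
Tara ∩ Dmitri: 11:15-18:15.
Tara ∩ Dmitri ∩ Zara: 11:15-13:15, 15:00-17:00.
Tara ∩ Dmitri ∩ Zara ∩ Oona: 11:15-13:15, 15:00-17:00.
So the common availability across everyone is 11:15-13:15, 15:00-17:00.
Summing the common windows: 120 + 120 = 240 minutes.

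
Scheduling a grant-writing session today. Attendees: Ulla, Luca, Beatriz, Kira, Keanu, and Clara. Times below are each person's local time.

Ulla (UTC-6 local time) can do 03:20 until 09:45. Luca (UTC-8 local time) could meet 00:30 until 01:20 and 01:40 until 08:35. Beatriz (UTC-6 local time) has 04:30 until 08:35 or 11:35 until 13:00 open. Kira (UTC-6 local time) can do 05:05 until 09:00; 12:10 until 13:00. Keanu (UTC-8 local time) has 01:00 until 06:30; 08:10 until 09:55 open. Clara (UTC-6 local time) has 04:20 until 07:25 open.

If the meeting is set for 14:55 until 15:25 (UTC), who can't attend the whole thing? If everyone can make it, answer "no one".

Beatriz, Clara, Keanu, Kira

Ulla in UTC: 09:20-15:45 (add 6h to convert from UTC-6).
Luca in UTC: 08:30-09:20, 09:40-16:35 (add 8h to convert from UTC-8).
Beatriz in UTC: 10:30-14:35, 17:35-19:00 (add 6h to convert from UTC-6).
Kira in UTC: 11:05-15:00, 18:10-19:00 (add 6h to convert from UTC-6).
Keanu in UTC: 09:00-14:30, 16:10-17:55 (add 8h to convert from UTC-8).
Clara in UTC: 10:20-13:25 (add 6h to convert from UTC-6).
Ulla: free for 14:55-15:25. Luca: free for 14:55-15:25. Beatriz: not fully free for 14:55-15:25. Kira: not fully free for 14:55-15:25. Keanu: not fully free for 14:55-15:25. Clara: not fully free for 14:55-15:25.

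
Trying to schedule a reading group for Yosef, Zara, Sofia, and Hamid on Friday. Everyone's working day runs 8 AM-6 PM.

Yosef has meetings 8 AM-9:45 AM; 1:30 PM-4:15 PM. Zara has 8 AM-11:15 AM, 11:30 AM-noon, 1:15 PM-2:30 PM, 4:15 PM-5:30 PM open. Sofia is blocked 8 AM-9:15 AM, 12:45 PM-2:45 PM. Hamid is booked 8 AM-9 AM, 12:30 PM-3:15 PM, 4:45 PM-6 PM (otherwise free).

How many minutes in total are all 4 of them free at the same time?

Yosef free: 09:45-13:30, 16:15-18:00 (invert busy blocks within the working day).
Zara free: 08:00-11:15, 11:30-12:00, 13:15-14:30, 16:15-17:30.
Sofia free: 09:15-12:45, 14:45-18:00 (invert busy blocks within the working day).
Hamid free: 09:00-12:30, 15:15-16:45 (invert busy blocks within the working day).
Yosef ∩ Zara: 09:45-11:15, 11:30-12:00, 13:15-13:30, 16:15-17:30.
Yosef ∩ Zara ∩ Sofia: 09:45-11:15, 11:30-12:00, 16:15-17:30.
Yosef ∩ Zara ∩ Sofia ∩ Hamid: 09:45-11:15, 11:30-12:00, 16:15-16:45.
So the common availability across everyone is 09:45-11:15, 11:30-12:00, 16:15-16:45.
Summing the common windows: 90 + 30 + 30 = 150 minutes.

150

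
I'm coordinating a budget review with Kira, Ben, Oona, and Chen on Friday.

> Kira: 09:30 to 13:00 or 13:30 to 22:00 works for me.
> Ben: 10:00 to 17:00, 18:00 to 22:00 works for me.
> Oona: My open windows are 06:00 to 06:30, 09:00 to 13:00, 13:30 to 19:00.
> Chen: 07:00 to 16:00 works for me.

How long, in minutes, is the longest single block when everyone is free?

180

Kira ∩ Ben: 10:00-13:00, 13:30-17:00, 18:00-22:00.
Kira ∩ Ben ∩ Oona: 10:00-13:00, 13:30-17:00, 18:00-19:00.
Kira ∩ Ben ∩ Oona ∩ Chen: 10:00-13:00, 13:30-16:00.
So the common availability across everyone is 10:00-13:00, 13:30-16:00.
The longest is 10:00-13:00 at 180 minutes.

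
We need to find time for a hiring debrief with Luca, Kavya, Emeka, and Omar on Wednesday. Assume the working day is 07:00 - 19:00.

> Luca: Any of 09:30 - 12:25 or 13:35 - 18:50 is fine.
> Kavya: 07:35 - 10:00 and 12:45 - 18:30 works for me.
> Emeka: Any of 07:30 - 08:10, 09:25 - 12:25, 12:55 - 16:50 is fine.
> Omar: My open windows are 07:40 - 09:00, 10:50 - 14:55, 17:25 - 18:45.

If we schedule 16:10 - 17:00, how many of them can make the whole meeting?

2

Luca and Kavya can make the full 16:10-17:00 slot — that's 2.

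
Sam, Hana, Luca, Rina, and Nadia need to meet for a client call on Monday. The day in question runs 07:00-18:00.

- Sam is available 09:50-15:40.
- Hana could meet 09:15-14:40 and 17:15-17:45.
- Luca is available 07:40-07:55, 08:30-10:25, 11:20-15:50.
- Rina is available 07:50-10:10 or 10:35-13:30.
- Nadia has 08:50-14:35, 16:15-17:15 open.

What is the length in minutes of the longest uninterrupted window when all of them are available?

Sam ∩ Hana: 09:50-14:40.
Sam ∩ Hana ∩ Luca: 09:50-10:25, 11:20-14:40.
Sam ∩ Hana ∩ Luca ∩ Rina: 09:50-10:10, 11:20-13:30.
Sam ∩ Hana ∩ Luca ∩ Rina ∩ Nadia: 09:50-10:10, 11:20-13:30.
The longest is 11:20-13:30 at 130 minutes.

130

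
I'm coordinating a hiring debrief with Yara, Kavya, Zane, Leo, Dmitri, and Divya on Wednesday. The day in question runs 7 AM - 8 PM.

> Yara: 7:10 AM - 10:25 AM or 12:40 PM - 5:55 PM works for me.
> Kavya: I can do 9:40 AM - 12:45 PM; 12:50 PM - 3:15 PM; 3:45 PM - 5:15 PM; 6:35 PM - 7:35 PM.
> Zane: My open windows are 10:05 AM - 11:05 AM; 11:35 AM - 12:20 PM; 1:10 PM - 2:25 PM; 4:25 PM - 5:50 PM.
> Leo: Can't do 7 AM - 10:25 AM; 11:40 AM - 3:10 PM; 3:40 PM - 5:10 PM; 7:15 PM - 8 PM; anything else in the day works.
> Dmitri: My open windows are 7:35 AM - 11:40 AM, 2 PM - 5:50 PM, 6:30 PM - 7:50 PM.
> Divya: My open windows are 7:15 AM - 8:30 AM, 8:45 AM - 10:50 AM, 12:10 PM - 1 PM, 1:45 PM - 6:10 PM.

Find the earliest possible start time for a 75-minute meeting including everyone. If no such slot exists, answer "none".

none

Yara free: 07:10-10:25, 12:40-17:55.
Kavya free: 09:40-12:45, 12:50-15:15, 15:45-17:15, 18:35-19:35.
Zane free: 10:05-11:05, 11:35-12:20, 13:10-14:25, 16:25-17:50.
Leo free: 10:25-11:40, 15:10-15:40, 17:10-19:15 (invert busy blocks within the working day).
Dmitri free: 07:35-11:40, 14:00-17:50, 18:30-19:50.
Divya free: 07:15-08:30, 08:45-10:50, 12:10-13:00, 13:45-18:10.
Yara ∩ Kavya: 09:40-10:25, 12:40-12:45, 12:50-15:15, 15:45-17:15.
Yara ∩ Kavya ∩ Zane: 10:05-10:25, 13:10-14:25, 16:25-17:15.
Yara ∩ Kavya ∩ Zane ∩ Leo: 17:10-17:15.
Yara ∩ Kavya ∩ Zane ∩ Leo ∩ Dmitri: 17:10-17:15.
Yara ∩ Kavya ∩ Zane ∩ Leo ∩ Dmitri ∩ Divya: 17:10-17:15.
No common window is at least 75 minutes long.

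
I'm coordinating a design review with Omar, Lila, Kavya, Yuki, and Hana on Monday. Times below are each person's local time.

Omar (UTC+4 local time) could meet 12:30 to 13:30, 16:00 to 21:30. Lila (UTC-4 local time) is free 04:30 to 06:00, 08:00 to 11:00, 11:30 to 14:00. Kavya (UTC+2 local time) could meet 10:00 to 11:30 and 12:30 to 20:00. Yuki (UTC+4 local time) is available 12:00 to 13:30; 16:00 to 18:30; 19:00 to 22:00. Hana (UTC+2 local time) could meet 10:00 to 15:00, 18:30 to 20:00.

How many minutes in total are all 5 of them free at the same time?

180

Omar in UTC: 08:30-09:30, 12:00-17:30 (subtract 4h to convert from UTC+4).
Lila in UTC: 08:30-10:00, 12:00-15:00, 15:30-18:00 (add 4h to convert from UTC-4).
Kavya in UTC: 08:00-09:30, 10:30-18:00 (subtract 2h to convert from UTC+2).
Yuki in UTC: 08:00-09:30, 12:00-14:30, 15:00-18:00 (subtract 4h to convert from UTC+4).
Hana in UTC: 08:00-13:00, 16:30-18:00 (subtract 2h to convert from UTC+2).
Omar ∩ Lila: 08:30-09:30, 12:00-15:00, 15:30-17:30.
Omar ∩ Lila ∩ Kavya: 08:30-09:30, 12:00-15:00, 15:30-17:30.
Omar ∩ Lila ∩ Kavya ∩ Yuki: 08:30-09:30, 12:00-14:30, 15:30-17:30.
Omar ∩ Lila ∩ Kavya ∩ Yuki ∩ Hana: 08:30-09:30, 12:00-13:00, 16:30-17:30.
Summing the common windows: 60 + 60 + 60 = 180 minutes.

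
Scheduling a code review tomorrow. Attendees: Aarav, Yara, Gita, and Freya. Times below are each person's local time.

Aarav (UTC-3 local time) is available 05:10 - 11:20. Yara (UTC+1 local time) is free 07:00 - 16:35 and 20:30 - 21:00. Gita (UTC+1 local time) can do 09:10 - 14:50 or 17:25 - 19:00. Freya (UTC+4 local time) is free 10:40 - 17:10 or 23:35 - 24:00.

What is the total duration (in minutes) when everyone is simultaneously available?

300

Aarav in UTC: 08:10-14:20 (add 3h to convert from UTC-3).
Yara in UTC: 06:00-15:35, 19:30-20:00 (subtract 1h to convert from UTC+1).
Gita in UTC: 08:10-13:50, 16:25-18:00 (subtract 1h to convert from UTC+1).
Freya in UTC: 06:40-13:10, 19:35-20:00 (subtract 4h to convert from UTC+4).
Aarav ∩ Yara: 08:10-14:20.
Aarav ∩ Yara ∩ Gita: 08:10-13:50.
Aarav ∩ Yara ∩ Gita ∩ Freya: 08:10-13:10.
Those are the intersection windows.
That's a single block of 300 minutes.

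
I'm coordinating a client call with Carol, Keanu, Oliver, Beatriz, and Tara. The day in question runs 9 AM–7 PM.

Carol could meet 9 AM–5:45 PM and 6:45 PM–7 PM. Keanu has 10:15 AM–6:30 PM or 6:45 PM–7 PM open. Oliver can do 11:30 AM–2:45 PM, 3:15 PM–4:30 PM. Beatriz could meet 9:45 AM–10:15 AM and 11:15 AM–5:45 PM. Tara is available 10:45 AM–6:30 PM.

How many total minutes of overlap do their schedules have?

Carol ∩ Keanu: 10:15-17:45, 18:45-19:00.
Carol ∩ Keanu ∩ Oliver: 11:30-14:45, 15:15-16:30.
Carol ∩ Keanu ∩ Oliver ∩ Beatriz: 11:30-14:45, 15:15-16:30.
Carol ∩ Keanu ∩ Oliver ∩ Beatriz ∩ Tara: 11:30-14:45, 15:15-16:30.
Summing the common windows: 195 + 75 = 270 minutes.

270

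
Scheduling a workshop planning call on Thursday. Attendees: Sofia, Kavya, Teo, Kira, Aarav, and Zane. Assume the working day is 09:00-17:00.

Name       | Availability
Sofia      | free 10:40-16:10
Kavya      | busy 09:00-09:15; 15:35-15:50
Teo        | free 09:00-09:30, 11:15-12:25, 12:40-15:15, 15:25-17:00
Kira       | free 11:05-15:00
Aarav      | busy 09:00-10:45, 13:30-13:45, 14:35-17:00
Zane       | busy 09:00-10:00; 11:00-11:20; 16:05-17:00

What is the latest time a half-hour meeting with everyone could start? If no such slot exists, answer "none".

14:05

Sofia free: 10:40-16:10.
Kavya free: 09:15-15:35, 15:50-17:00 (invert busy blocks within the working day).
Teo free: 09:00-09:30, 11:15-12:25, 12:40-15:15, 15:25-17:00.
Kira free: 11:05-15:00.
Aarav free: 10:45-13:30, 13:45-14:35 (invert busy blocks within the working day).
Zane free: 10:00-11:00, 11:20-16:05 (invert busy blocks within the working day).
Sofia ∩ Kavya: 10:40-15:35, 15:50-16:10.
Sofia ∩ Kavya ∩ Teo: 11:15-12:25, 12:40-15:15, 15:25-15:35, 15:50-16:10.
Sofia ∩ Kavya ∩ Teo ∩ Kira: 11:15-12:25, 12:40-15:00.
Sofia ∩ Kavya ∩ Teo ∩ Kira ∩ Aarav: 11:15-12:25, 12:40-13:30, 13:45-14:35.
Sofia ∩ Kavya ∩ Teo ∩ Kira ∩ Aarav ∩ Zane: 11:20-12:25, 12:40-13:30, 13:45-14:35.
The last common window of at least 30 minutes is 13:45-14:35; a 30-minute meeting can start as late as 14:05 and still end by 14:35.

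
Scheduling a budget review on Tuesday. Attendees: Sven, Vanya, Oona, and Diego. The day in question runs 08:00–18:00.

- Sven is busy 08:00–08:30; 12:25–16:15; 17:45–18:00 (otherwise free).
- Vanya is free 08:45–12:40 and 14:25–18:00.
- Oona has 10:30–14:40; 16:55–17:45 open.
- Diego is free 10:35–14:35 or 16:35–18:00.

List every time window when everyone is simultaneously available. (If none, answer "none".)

Sven free: 08:30-12:25, 16:15-17:45 (invert busy blocks within the working day).
Vanya free: 08:45-12:40, 14:25-18:00.
Oona free: 10:30-14:40, 16:55-17:45.
Diego free: 10:35-14:35, 16:35-18:00.
Sven ∩ Vanya: 08:45-12:25, 16:15-17:45.
Sven ∩ Vanya ∩ Oona: 10:30-12:25, 16:55-17:45.
Sven ∩ Vanya ∩ Oona ∩ Diego: 10:35-12:25, 16:55-17:45.

10:35-12:25, 16:55-17:45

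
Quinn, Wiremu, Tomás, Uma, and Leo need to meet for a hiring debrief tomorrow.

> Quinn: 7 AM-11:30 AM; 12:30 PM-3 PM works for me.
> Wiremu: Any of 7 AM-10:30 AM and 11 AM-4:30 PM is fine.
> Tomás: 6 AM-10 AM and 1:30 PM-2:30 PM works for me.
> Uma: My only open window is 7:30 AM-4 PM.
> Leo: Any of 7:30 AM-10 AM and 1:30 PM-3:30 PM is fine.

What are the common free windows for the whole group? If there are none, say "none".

Quinn ∩ Wiremu: 07:00-10:30, 11:00-11:30, 12:30-15:00.
Quinn ∩ Wiremu ∩ Tomás: 07:00-10:00, 13:30-14:30.
Quinn ∩ Wiremu ∩ Tomás ∩ Uma: 07:30-10:00, 13:30-14:30.
Quinn ∩ Wiremu ∩ Tomás ∩ Uma ∩ Leo: 07:30-10:00, 13:30-14:30.
So the common availability across everyone is 07:30-10:00, 13:30-14:30.

07:30-10:00, 13:30-14:30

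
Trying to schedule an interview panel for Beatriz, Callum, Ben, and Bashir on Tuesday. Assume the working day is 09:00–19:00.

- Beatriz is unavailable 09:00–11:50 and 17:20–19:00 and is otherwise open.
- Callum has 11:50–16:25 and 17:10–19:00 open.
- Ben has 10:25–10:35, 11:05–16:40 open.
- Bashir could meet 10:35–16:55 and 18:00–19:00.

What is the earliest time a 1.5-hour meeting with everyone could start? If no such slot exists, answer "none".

Beatriz free: 11:50-17:20 (invert busy blocks within the working day).
Callum free: 11:50-16:25, 17:10-19:00.
Ben free: 10:25-10:35, 11:05-16:40.
Bashir free: 10:35-16:55, 18:00-19:00.
Beatriz ∩ Callum: 11:50-16:25, 17:10-17:20.
Beatriz ∩ Callum ∩ Ben: 11:50-16:25.
Beatriz ∩ Callum ∩ Ben ∩ Bashir: 11:50-16:25.
The first common window of at least 90 minutes is 11:50-16:25, so the earliest start is 11:50.

11:50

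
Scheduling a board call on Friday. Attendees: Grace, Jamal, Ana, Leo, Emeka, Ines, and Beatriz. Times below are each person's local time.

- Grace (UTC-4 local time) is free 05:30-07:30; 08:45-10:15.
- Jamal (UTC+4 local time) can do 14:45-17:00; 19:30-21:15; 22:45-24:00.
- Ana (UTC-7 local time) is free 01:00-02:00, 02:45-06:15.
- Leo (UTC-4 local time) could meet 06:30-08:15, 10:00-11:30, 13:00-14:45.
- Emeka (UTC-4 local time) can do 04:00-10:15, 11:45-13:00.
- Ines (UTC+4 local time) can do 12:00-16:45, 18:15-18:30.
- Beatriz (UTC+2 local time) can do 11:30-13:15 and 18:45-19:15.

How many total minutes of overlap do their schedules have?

Grace in UTC: 09:30-11:30, 12:45-14:15 (add 4h to convert from UTC-4).
Jamal in UTC: 10:45-13:00, 15:30-17:15, 18:45-20:00 (subtract 4h to convert from UTC+4).
Ana in UTC: 08:00-09:00, 09:45-13:15 (add 7h to convert from UTC-7).
Leo in UTC: 10:30-12:15, 14:00-15:30, 17:00-18:45 (add 4h to convert from UTC-4).
Emeka in UTC: 08:00-14:15, 15:45-17:00 (add 4h to convert from UTC-4).
Ines in UTC: 08:00-12:45, 14:15-14:30 (subtract 4h to convert from UTC+4).
Beatriz in UTC: 09:30-11:15, 16:45-17:15 (subtract 2h to convert from UTC+2).
Grace ∩ Jamal: 10:45-11:30, 12:45-13:00.
Grace ∩ Jamal ∩ Ana: 10:45-11:30, 12:45-13:00.
Grace ∩ Jamal ∩ Ana ∩ Leo: 10:45-11:30.
Grace ∩ Jamal ∩ Ana ∩ Leo ∩ Emeka: 10:45-11:30.
Grace ∩ Jamal ∩ Ana ∩ Leo ∩ Emeka ∩ Ines: 10:45-11:30.
Grace ∩ Jamal ∩ Ana ∩ Leo ∩ Emeka ∩ Ines ∩ Beatriz: 10:45-11:15.
That's a single block of 30 minutes.

30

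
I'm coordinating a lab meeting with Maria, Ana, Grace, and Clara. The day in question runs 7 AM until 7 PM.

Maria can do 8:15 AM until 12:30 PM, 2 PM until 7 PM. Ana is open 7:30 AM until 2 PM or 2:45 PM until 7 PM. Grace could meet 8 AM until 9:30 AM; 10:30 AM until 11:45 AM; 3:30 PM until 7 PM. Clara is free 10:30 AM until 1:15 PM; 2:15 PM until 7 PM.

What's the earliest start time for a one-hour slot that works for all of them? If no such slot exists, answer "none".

Maria ∩ Ana: 08:15-12:30, 14:45-19:00.
Maria ∩ Ana ∩ Grace: 08:15-09:30, 10:30-11:45, 15:30-19:00.
Maria ∩ Ana ∩ Grace ∩ Clara: 10:30-11:45, 15:30-19:00.
The first common window of at least 60 minutes is 10:30-11:45, so the earliest start is 10:30.

10:30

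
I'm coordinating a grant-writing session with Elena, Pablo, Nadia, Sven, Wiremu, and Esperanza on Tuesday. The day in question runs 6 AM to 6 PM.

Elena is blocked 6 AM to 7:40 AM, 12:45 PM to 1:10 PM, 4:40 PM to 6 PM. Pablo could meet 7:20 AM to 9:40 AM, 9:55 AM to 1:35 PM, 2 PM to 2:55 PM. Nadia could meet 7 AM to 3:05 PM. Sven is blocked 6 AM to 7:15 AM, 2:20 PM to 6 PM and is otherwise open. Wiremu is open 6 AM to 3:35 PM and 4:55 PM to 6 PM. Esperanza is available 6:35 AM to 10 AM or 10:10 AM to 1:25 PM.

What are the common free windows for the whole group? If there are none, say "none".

Elena free: 07:40-12:45, 13:10-16:40 (invert busy blocks within the working day).
Pablo free: 07:20-09:40, 09:55-13:35, 14:00-14:55.
Nadia free: 07:00-15:05.
Sven free: 07:15-14:20 (invert busy blocks within the working day).
Wiremu free: 06:00-15:35, 16:55-18:00.
Esperanza free: 06:35-10:00, 10:10-13:25.
Elena ∩ Pablo: 07:40-09:40, 09:55-12:45, 13:10-13:35, 14:00-14:55.
Elena ∩ Pablo ∩ Nadia: 07:40-09:40, 09:55-12:45, 13:10-13:35, 14:00-14:55.
Elena ∩ Pablo ∩ Nadia ∩ Sven: 07:40-09:40, 09:55-12:45, 13:10-13:35, 14:00-14:20.
Elena ∩ Pablo ∩ Nadia ∩ Sven ∩ Wiremu: 07:40-09:40, 09:55-12:45, 13:10-13:35, 14:00-14:20.
Elena ∩ Pablo ∩ Nadia ∩ Sven ∩ Wiremu ∩ Esperanza: 07:40-09:40, 09:55-10:00, 10:10-12:45, 13:10-13:25.
Those are the intersection windows.

07:40-09:40, 09:55-10:00, 10:10-12:45, 13:10-13:25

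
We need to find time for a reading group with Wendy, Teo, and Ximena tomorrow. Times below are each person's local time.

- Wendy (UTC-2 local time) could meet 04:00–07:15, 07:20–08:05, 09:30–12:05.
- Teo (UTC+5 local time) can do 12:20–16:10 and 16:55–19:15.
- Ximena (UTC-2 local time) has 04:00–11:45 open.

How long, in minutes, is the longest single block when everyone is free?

115

Wendy in UTC: 06:00-09:15, 09:20-10:05, 11:30-14:05 (add 2h to convert from UTC-2).
Teo in UTC: 07:20-11:10, 11:55-14:15 (subtract 5h to convert from UTC+5).
Ximena in UTC: 06:00-13:45 (add 2h to convert from UTC-2).
Wendy ∩ Teo: 07:20-09:15, 09:20-10:05, 11:55-14:05.
Wendy ∩ Teo ∩ Ximena: 07:20-09:15, 09:20-10:05, 11:55-13:45.
So the common availability across everyone is 07:20-09:15, 09:20-10:05, 11:55-13:45.
The longest is 07:20-09:15 at 115 minutes.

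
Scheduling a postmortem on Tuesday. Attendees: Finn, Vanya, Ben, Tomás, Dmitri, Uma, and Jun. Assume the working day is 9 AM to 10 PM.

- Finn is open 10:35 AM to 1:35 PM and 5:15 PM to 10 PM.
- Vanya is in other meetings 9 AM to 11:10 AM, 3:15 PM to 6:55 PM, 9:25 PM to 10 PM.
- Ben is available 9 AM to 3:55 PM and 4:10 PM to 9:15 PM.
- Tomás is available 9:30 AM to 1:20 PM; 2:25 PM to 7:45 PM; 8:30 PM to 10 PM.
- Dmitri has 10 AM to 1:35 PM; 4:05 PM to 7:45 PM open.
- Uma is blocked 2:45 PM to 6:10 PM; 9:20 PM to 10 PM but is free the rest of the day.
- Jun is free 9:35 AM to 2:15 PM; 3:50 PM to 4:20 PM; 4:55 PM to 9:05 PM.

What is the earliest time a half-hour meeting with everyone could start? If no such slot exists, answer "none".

11:10

Finn free: 10:35-13:35, 17:15-22:00.
Vanya free: 11:10-15:15, 18:55-21:25 (invert busy blocks within the working day).
Ben free: 09:00-15:55, 16:10-21:15.
Tomás free: 09:30-13:20, 14:25-19:45, 20:30-22:00.
Dmitri free: 10:00-13:35, 16:05-19:45.
Uma free: 09:00-14:45, 18:10-21:20 (invert busy blocks within the working day).
Jun free: 09:35-14:15, 15:50-16:20, 16:55-21:05.
Finn ∩ Vanya: 11:10-13:35, 18:55-21:25.
Finn ∩ Vanya ∩ Ben: 11:10-13:35, 18:55-21:15.
Finn ∩ Vanya ∩ Ben ∩ Tomás: 11:10-13:20, 18:55-19:45, 20:30-21:15.
Finn ∩ Vanya ∩ Ben ∩ Tomás ∩ Dmitri: 11:10-13:20, 18:55-19:45.
Finn ∩ Vanya ∩ Ben ∩ Tomás ∩ Dmitri ∩ Uma: 11:10-13:20, 18:55-19:45.
Finn ∩ Vanya ∩ Ben ∩ Tomás ∩ Dmitri ∩ Uma ∩ Jun: 11:10-13:20, 18:55-19:45.
The first common window of at least 30 minutes is 11:10-13:20, so the earliest start is 11:10.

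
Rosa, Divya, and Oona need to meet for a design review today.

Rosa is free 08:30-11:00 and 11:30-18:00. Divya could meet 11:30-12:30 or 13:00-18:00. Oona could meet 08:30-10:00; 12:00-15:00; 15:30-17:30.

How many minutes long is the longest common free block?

120

Rosa ∩ Divya: 11:30-12:30, 13:00-18:00.
Rosa ∩ Divya ∩ Oona: 12:00-12:30, 13:00-15:00, 15:30-17:30.
So the common availability across everyone is 12:00-12:30, 13:00-15:00, 15:30-17:30.
The longest is 13:00-15:00 at 120 minutes.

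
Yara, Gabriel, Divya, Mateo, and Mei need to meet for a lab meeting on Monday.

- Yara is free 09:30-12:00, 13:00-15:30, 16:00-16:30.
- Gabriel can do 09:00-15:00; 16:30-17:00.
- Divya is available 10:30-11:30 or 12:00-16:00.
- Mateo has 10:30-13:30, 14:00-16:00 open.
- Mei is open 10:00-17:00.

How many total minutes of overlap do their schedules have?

150

Yara ∩ Gabriel: 09:30-12:00, 13:00-15:00.
Yara ∩ Gabriel ∩ Divya: 10:30-11:30, 13:00-15:00.
Yara ∩ Gabriel ∩ Divya ∩ Mateo: 10:30-11:30, 13:00-13:30, 14:00-15:00.
Yara ∩ Gabriel ∩ Divya ∩ Mateo ∩ Mei: 10:30-11:30, 13:00-13:30, 14:00-15:00.
Summing the common windows: 60 + 30 + 60 = 150 minutes.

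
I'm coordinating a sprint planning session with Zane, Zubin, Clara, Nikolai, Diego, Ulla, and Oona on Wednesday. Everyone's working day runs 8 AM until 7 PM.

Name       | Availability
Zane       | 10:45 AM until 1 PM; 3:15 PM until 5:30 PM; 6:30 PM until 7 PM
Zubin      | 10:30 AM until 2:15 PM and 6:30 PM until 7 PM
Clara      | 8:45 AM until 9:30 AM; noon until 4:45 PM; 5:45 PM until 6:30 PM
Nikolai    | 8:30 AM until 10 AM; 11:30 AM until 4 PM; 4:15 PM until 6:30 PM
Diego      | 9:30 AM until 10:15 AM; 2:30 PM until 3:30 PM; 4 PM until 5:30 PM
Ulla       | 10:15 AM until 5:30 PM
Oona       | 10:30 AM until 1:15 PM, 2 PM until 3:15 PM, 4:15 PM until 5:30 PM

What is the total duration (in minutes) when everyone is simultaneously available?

0

Zane ∩ Zubin: 10:45-13:00, 18:30-19:00.
Zane ∩ Zubin ∩ Clara: 12:00-13:00.
Zane ∩ Zubin ∩ Clara ∩ Nikolai: 12:00-13:00.
Zane ∩ Zubin ∩ Clara ∩ Nikolai ∩ Diego: ∅.
Zane ∩ Zubin ∩ Clara ∩ Nikolai ∩ Diego ∩ Ulla: ∅.
Zane ∩ Zubin ∩ Clara ∩ Nikolai ∩ Diego ∩ Ulla ∩ Oona: ∅.
There is no time when everyone is free.
There is no common window, so the total is 0 minutes.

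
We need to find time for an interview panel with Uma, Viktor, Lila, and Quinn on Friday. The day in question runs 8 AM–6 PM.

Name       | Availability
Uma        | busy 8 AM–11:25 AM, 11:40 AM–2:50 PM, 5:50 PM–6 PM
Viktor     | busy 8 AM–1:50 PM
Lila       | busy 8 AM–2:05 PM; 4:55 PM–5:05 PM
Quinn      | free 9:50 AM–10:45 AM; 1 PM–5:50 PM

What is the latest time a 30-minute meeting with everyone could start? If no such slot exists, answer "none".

17:20

Uma free: 11:25-11:40, 14:50-17:50 (invert busy blocks within the working day).
Viktor free: 13:50-18:00 (invert busy blocks within the working day).
Lila free: 14:05-16:55, 17:05-18:00 (invert busy blocks within the working day).
Quinn free: 09:50-10:45, 13:00-17:50.
Uma ∩ Viktor: 14:50-17:50.
Uma ∩ Viktor ∩ Lila: 14:50-16:55, 17:05-17:50.
Uma ∩ Viktor ∩ Lila ∩ Quinn: 14:50-16:55, 17:05-17:50.
Those are the intersection windows.
The last common window of at least 30 minutes is 17:05-17:50; a 30-minute meeting can start as late as 17:20 and still end by 17:50.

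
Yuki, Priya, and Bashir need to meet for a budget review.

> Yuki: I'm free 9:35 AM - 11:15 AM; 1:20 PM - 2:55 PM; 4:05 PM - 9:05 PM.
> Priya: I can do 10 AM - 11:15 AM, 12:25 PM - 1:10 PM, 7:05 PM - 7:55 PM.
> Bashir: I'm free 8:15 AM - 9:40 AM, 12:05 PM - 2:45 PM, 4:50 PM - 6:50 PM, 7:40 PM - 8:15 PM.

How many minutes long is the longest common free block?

Yuki ∩ Priya: 10:00-11:15, 19:05-19:55.
Yuki ∩ Priya ∩ Bashir: 19:40-19:55.
The longest is 19:40-19:55 at 15 minutes.

15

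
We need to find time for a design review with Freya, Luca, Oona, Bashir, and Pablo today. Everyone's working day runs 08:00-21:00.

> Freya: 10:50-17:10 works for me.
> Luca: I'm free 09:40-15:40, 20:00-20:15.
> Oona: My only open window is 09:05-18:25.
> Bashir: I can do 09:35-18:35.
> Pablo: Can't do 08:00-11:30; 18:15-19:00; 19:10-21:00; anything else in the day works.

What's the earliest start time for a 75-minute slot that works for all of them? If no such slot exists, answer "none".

11:30

Freya free: 10:50-17:10.
Luca free: 09:40-15:40, 20:00-20:15.
Oona free: 09:05-18:25.
Bashir free: 09:35-18:35.
Pablo free: 11:30-18:15, 19:00-19:10 (invert busy blocks within the working day).
Freya ∩ Luca: 10:50-15:40.
Freya ∩ Luca ∩ Oona: 10:50-15:40.
Freya ∩ Luca ∩ Oona ∩ Bashir: 10:50-15:40.
Freya ∩ Luca ∩ Oona ∩ Bashir ∩ Pablo: 11:30-15:40.
The first common window of at least 75 minutes is 11:30-15:40, so the earliest start is 11:30.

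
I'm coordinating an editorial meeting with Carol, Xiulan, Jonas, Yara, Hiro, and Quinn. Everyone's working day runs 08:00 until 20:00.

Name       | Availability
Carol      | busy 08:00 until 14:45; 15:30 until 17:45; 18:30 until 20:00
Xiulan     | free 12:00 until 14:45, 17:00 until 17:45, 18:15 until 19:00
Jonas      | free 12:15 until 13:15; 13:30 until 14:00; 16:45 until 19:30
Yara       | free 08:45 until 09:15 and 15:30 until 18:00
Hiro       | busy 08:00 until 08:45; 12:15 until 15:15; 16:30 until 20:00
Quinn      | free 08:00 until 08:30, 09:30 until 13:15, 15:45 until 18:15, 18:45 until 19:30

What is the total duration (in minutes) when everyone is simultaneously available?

0

Carol free: 14:45-15:30, 17:45-18:30 (invert busy blocks within the working day).
Xiulan free: 12:00-14:45, 17:00-17:45, 18:15-19:00.
Jonas free: 12:15-13:15, 13:30-14:00, 16:45-19:30.
Yara free: 08:45-09:15, 15:30-18:00.
Hiro free: 08:45-12:15, 15:15-16:30 (invert busy blocks within the working day).
Quinn free: 08:00-08:30, 09:30-13:15, 15:45-18:15, 18:45-19:30.
Carol ∩ Xiulan: 18:15-18:30.
Carol ∩ Xiulan ∩ Jonas: 18:15-18:30.
Carol ∩ Xiulan ∩ Jonas ∩ Yara: ∅.
Carol ∩ Xiulan ∩ Jonas ∩ Yara ∩ Hiro: ∅.
Carol ∩ Xiulan ∩ Jonas ∩ Yara ∩ Hiro ∩ Quinn: ∅.
There is no time when everyone is free.
There is no common window, so the total is 0 minutes.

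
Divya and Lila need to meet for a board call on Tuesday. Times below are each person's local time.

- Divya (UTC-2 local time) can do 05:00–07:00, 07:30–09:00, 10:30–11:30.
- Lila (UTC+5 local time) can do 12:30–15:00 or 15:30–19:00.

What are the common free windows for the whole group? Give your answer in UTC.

07:30-09:00, 09:30-10:00, 10:30-11:00, 12:30-13:30

Divya in UTC: 07:00-09:00, 09:30-11:00, 12:30-13:30 (add 2h to convert from UTC-2).
Lila in UTC: 07:30-10:00, 10:30-14:00 (subtract 5h to convert from UTC+5).
Divya ∩ Lila: 07:30-09:00, 09:30-10:00, 10:30-11:00, 12:30-13:30.
So the common availability across everyone is 07:30-09:00, 09:30-10:00, 10:30-11:00, 12:30-13:30.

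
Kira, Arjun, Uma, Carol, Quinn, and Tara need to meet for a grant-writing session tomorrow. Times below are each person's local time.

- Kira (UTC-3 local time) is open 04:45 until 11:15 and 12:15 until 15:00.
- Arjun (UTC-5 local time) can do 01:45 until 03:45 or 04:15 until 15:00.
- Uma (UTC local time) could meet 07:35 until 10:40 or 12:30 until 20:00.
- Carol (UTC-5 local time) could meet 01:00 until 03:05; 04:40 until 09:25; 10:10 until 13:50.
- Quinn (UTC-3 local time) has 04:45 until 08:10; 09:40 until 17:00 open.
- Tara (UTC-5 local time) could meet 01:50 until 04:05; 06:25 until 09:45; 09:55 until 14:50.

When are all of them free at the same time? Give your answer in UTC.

07:45-08:05, 12:40-14:15, 15:15-18:00

Kira in UTC: 07:45-14:15, 15:15-18:00 (add 3h to convert from UTC-3).
Arjun in UTC: 06:45-08:45, 09:15-20:00 (add 5h to convert from UTC-5).
Uma in UTC: 07:35-10:40, 12:30-20:00.
Carol in UTC: 06:00-08:05, 09:40-14:25, 15:10-18:50 (add 5h to convert from UTC-5).
Quinn in UTC: 07:45-11:10, 12:40-20:00 (add 3h to convert from UTC-3).
Tara in UTC: 06:50-09:05, 11:25-14:45, 14:55-19:50 (add 5h to convert from UTC-5).
Kira ∩ Arjun: 07:45-08:45, 09:15-14:15, 15:15-18:00.
Kira ∩ Arjun ∩ Uma: 07:45-08:45, 09:15-10:40, 12:30-14:15, 15:15-18:00.
Kira ∩ Arjun ∩ Uma ∩ Carol: 07:45-08:05, 09:40-10:40, 12:30-14:15, 15:15-18:00.
Kira ∩ Arjun ∩ Uma ∩ Carol ∩ Quinn: 07:45-08:05, 09:40-10:40, 12:40-14:15, 15:15-18:00.
Kira ∩ Arjun ∩ Uma ∩ Carol ∩ Quinn ∩ Tara: 07:45-08:05, 12:40-14:15, 15:15-18:00.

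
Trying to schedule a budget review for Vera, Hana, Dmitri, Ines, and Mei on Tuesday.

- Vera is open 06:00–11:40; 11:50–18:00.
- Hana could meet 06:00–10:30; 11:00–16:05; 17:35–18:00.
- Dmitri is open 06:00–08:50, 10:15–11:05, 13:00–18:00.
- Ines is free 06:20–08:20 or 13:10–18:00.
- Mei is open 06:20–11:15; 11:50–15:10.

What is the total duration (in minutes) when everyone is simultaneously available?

240

Vera ∩ Hana: 06:00-10:30, 11:00-11:40, 11:50-16:05, 17:35-18:00.
Vera ∩ Hana ∩ Dmitri: 06:00-08:50, 10:15-10:30, 11:00-11:05, 13:00-16:05, 17:35-18:00.
Vera ∩ Hana ∩ Dmitri ∩ Ines: 06:20-08:20, 13:10-16:05, 17:35-18:00.
Vera ∩ Hana ∩ Dmitri ∩ Ines ∩ Mei: 06:20-08:20, 13:10-15:10.
Summing the common windows: 120 + 120 = 240 minutes.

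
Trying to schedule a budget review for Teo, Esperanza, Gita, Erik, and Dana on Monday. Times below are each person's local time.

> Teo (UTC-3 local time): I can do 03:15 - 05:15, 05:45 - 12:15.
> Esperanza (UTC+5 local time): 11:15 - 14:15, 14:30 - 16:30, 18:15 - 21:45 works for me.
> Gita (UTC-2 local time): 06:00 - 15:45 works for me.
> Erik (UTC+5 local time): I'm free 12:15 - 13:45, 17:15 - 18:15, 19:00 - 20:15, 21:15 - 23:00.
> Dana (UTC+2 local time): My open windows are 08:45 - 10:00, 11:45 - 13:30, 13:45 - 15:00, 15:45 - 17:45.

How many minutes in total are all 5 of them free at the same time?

Teo in UTC: 06:15-08:15, 08:45-15:15 (add 3h to convert from UTC-3).
Esperanza in UTC: 06:15-09:15, 09:30-11:30, 13:15-16:45 (subtract 5h to convert from UTC+5).
Gita in UTC: 08:00-17:45 (add 2h to convert from UTC-2).
Erik in UTC: 07:15-08:45, 12:15-13:15, 14:00-15:15, 16:15-18:00 (subtract 5h to convert from UTC+5).
Dana in UTC: 06:45-08:00, 09:45-11:30, 11:45-13:00, 13:45-15:45 (subtract 2h to convert from UTC+2).
Teo ∩ Esperanza: 06:15-08:15, 08:45-09:15, 09:30-11:30, 13:15-15:15.
Teo ∩ Esperanza ∩ Gita: 08:00-08:15, 08:45-09:15, 09:30-11:30, 13:15-15:15.
Teo ∩ Esperanza ∩ Gita ∩ Erik: 08:00-08:15, 14:00-15:15.
Teo ∩ Esperanza ∩ Gita ∩ Erik ∩ Dana: 14:00-15:15.
That's a single block of 75 minutes.

75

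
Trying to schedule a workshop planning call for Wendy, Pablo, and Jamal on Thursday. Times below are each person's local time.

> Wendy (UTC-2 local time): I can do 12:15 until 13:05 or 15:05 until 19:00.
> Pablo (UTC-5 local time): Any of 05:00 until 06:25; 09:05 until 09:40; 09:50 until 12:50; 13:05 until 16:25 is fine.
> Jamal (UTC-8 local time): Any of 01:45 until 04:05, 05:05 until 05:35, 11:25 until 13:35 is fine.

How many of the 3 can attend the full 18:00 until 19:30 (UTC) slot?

Wendy in UTC: 14:15-15:05, 17:05-21:00 (add 2h to convert from UTC-2).
Pablo in UTC: 10:00-11:25, 14:05-14:40, 14:50-17:50, 18:05-21:25 (add 5h to convert from UTC-5).
Jamal in UTC: 09:45-12:05, 13:05-13:35, 19:25-21:35 (add 8h to convert from UTC-8).
Wendy can make the full 18:00-19:30 slot — that's 1.

1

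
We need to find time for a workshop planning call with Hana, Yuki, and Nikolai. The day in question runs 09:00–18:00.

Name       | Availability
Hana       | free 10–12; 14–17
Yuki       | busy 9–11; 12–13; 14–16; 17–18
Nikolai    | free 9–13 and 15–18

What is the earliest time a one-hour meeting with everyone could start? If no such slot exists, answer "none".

Hana free: 10:00-12:00, 14:00-17:00.
Yuki free: 11:00-12:00, 13:00-14:00, 16:00-17:00 (invert busy blocks within the working day).
Nikolai free: 09:00-13:00, 15:00-18:00.
Hana ∩ Yuki: 11:00-12:00, 16:00-17:00.
Hana ∩ Yuki ∩ Nikolai: 11:00-12:00, 16:00-17:00.
So the common availability across everyone is 11:00-12:00, 16:00-17:00.
The first common window of at least 60 minutes is 11:00-12:00, so the earliest start is 11:00.

11:00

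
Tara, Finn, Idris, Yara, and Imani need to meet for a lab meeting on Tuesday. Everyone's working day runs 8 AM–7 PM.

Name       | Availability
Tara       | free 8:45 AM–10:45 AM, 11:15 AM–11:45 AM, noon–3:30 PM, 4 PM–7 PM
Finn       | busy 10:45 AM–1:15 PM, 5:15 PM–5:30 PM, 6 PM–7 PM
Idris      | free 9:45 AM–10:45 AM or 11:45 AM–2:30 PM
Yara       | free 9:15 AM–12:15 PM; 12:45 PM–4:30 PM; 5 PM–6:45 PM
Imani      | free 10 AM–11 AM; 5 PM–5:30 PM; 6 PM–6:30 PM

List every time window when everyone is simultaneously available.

Tara free: 08:45-10:45, 11:15-11:45, 12:00-15:30, 16:00-19:00.
Finn free: 08:00-10:45, 13:15-17:15, 17:30-18:00 (invert busy blocks within the working day).
Idris free: 09:45-10:45, 11:45-14:30.
Yara free: 09:15-12:15, 12:45-16:30, 17:00-18:45.
Imani free: 10:00-11:00, 17:00-17:30, 18:00-18:30.
Tara ∩ Finn: 08:45-10:45, 13:15-15:30, 16:00-17:15, 17:30-18:00.
Tara ∩ Finn ∩ Idris: 09:45-10:45, 13:15-14:30.
Tara ∩ Finn ∩ Idris ∩ Yara: 09:45-10:45, 13:15-14:30.
Tara ∩ Finn ∩ Idris ∩ Yara ∩ Imani: 10:00-10:45.

10:00-10:45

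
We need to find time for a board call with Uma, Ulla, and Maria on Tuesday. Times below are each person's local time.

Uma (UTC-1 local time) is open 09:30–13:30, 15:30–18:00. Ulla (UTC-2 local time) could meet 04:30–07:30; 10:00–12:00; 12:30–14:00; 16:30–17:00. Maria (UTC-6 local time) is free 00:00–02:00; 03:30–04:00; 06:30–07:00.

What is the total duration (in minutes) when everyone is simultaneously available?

30

Uma in UTC: 10:30-14:30, 16:30-19:00 (add 1h to convert from UTC-1).
Ulla in UTC: 06:30-09:30, 12:00-14:00, 14:30-16:00, 18:30-19:00 (add 2h to convert from UTC-2).
Maria in UTC: 06:00-08:00, 09:30-10:00, 12:30-13:00 (add 6h to convert from UTC-6).
Uma ∩ Ulla: 12:00-14:00, 18:30-19:00.
Uma ∩ Ulla ∩ Maria: 12:30-13:00.
Those are the intersection windows.
That's a single block of 30 minutes.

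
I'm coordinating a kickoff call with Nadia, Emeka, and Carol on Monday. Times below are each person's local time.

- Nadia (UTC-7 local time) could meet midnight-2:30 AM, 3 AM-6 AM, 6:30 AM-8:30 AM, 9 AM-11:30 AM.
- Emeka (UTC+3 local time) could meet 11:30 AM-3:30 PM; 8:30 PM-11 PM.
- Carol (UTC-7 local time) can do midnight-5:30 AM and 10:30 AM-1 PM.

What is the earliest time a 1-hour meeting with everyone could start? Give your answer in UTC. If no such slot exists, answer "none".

08:30

Nadia in UTC: 07:00-09:30, 10:00-13:00, 13:30-15:30, 16:00-18:30 (add 7h to convert from UTC-7).
Emeka in UTC: 08:30-12:30, 17:30-20:00 (subtract 3h to convert from UTC+3).
Carol in UTC: 07:00-12:30, 17:30-20:00 (add 7h to convert from UTC-7).
Nadia ∩ Emeka: 08:30-09:30, 10:00-12:30, 17:30-18:30.
Nadia ∩ Emeka ∩ Carol: 08:30-09:30, 10:00-12:30, 17:30-18:30.
So the common availability across everyone is 08:30-09:30, 10:00-12:30, 17:30-18:30.
The first common window of at least 60 minutes is 08:30-09:30, so the earliest start is 08:30.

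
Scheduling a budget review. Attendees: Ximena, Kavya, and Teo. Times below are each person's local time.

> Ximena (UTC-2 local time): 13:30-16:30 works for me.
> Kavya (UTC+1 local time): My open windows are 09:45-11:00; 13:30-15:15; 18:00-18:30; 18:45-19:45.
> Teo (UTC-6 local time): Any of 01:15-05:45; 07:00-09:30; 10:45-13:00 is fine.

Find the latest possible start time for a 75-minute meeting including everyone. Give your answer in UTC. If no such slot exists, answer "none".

none

Ximena in UTC: 15:30-18:30 (add 2h to convert from UTC-2).
Kavya in UTC: 08:45-10:00, 12:30-14:15, 17:00-17:30, 17:45-18:45 (subtract 1h to convert from UTC+1).
Teo in UTC: 07:15-11:45, 13:00-15:30, 16:45-19:00 (add 6h to convert from UTC-6).
Ximena ∩ Kavya: 17:00-17:30, 17:45-18:30.
Ximena ∩ Kavya ∩ Teo: 17:00-17:30, 17:45-18:30.
No common window is at least 75 minutes long.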